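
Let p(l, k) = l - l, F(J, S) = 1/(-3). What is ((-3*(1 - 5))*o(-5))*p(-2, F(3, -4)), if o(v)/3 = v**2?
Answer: 0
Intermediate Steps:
F(J, S) = -1/3
p(l, k) = 0
o(v) = 3*v**2
((-3*(1 - 5))*o(-5))*p(-2, F(3, -4)) = ((-3*(1 - 5))*(3*(-5)**2))*0 = ((-3*(-4))*(3*25))*0 = (12*75)*0 = 900*0 = 0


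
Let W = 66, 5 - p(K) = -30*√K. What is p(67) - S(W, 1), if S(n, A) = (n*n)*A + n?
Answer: -4417 + 30*√67 ≈ -4171.4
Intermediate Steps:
p(K) = 5 + 30*√K (p(K) = 5 - (-30)*√K = 5 + 30*√K)
S(n, A) = n + A*n² (S(n, A) = n²*A + n = A*n² + n = n + A*n²)
p(67) - S(W, 1) = (5 + 30*√67) - 66*(1 + 1*66) = (5 + 30*√67) - 66*(1 + 66) = (5 + 30*√67) - 66*67 = (5 + 30*√67) - 1*4422 = (5 + 30*√67) - 4422 = -4417 + 30*√67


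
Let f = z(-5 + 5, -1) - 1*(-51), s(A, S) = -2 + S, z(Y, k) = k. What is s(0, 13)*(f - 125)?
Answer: -825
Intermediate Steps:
f = 50 (f = -1 - 1*(-51) = -1 + 51 = 50)
s(0, 13)*(f - 125) = (-2 + 13)*(50 - 125) = 11*(-75) = -825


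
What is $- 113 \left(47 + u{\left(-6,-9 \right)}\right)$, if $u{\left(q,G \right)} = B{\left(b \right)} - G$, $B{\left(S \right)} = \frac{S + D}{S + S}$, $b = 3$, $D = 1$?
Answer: $- \frac{19210}{3} \approx -6403.3$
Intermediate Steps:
$B{\left(S \right)} = \frac{1 + S}{2 S}$ ($B{\left(S \right)} = \frac{S + 1}{S + S} = \frac{1 + S}{2 S}$)
$u{\left(q,G \right)} = \frac{2}{3} - G$ ($u{\left(q,G \right)} = \frac{1 + 3}{2 \cdot 3} - G = \frac{1}{2} \cdot \frac{1}{3} \cdot 4 - G = \frac{2}{3} - G$)
$- 113 \left(47 + u{\left(-6,-9 \right)}\right) = - 113 \left(47 + \left(\frac{2}{3} - -9\right)\right) = - 113 \left(47 + \left(\frac{2}{3} + 9\right)\right) = - 113 \left(47 + \frac{29}{3}\right) = \left(-113\right) \frac{170}{3} = - \frac{19210}{3}$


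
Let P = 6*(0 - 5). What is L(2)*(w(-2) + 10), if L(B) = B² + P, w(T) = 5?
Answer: -390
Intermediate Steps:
P = -30 (P = 6*(-5) = -30)
L(B) = -30 + B² (L(B) = B² - 30 = -30 + B²)
L(2)*(w(-2) + 10) = (-30 + 2²)*(5 + 10) = (-30 + 4)*15 = -26*15 = -390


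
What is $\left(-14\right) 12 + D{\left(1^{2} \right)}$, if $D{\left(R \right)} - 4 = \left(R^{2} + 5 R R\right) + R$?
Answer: $-157$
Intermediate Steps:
$D{\left(R \right)} = 4 + R + 6 R^{2}$ ($D{\left(R \right)} = 4 + \left(\left(R^{2} + 5 R R\right) + R\right) = 4 + \left(\left(R^{2} + 5 R^{2}\right) + R\right) = 4 + \left(6 R^{2} + R\right) = 4 + \left(R + 6 R^{2}\right) = 4 + R + 6 R^{2}$)
$\left(-14\right) 12 + D{\left(1^{2} \right)} = \left(-14\right) 12 + \left(4 + 1^{2} + 6 \left(1^{2}\right)^{2}\right) = -168 + \left(4 + 1 + 6 \cdot 1^{2}\right) = -168 + \left(4 + 1 + 6 \cdot 1\right) = -168 + \left(4 + 1 + 6\right) = -168 + 11 = -157$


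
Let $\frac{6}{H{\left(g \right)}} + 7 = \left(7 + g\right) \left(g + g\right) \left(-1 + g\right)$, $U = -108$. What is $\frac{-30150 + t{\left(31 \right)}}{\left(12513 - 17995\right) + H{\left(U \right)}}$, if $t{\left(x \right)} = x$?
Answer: $\frac{71621506169}{13035927388} \approx 5.4942$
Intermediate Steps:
$H{\left(g \right)} = \frac{6}{-7 + 2 g \left(-1 + g\right) \left(7 + g\right)}$ ($H{\left(g \right)} = \frac{6}{-7 + \left(7 + g\right) \left(g + g\right) \left(-1 + g\right)} = \frac{6}{-7 + \left(7 + g\right) 2 g \left(-1 + g\right)} = \frac{6}{-7 + 2 g \left(-1 + g\right) \left(7 + g\right)}$)
$\frac{-30150 + t{\left(31 \right)}}{\left(12513 - 17995\right) + H{\left(U \right)}} = \frac{-30150 + 31}{\left(12513 - 17995\right) + \frac{6}{-7 - -1512 + 2 \left(-108\right)^{3} + 12 \left(-108\right)^{2}}} = - \frac{30119}{-5482 + \frac{6}{-7 + 1512 + 2 \left(-1259712\right) + 12 \cdot 11664}} = - \frac{30119}{-5482 + \frac{6}{-7 + 1512 - 2519424 + 139968}} = - \frac{30119}{-5482 + \frac{6}{-2377951}} = - \frac{30119}{-5482 + 6 \left(- \frac{1}{2377951}\right)} = - \frac{30119}{-5482 - \frac{6}{2377951}} = - \frac{30119}{- \frac{13035927388}{2377951}} = \left(-30119\right) \left(- \frac{2377951}{13035927388}\right) = \frac{71621506169}{13035927388}$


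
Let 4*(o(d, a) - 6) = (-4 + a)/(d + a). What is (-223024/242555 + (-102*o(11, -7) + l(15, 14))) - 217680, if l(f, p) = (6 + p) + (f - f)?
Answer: -423409430517/1940440 ≈ -2.1820e+5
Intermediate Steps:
o(d, a) = 6 + (-4 + a)/(4*(a + d)) (o(d, a) = 6 + ((-4 + a)/(d + a))/4 = 6 + ((-4 + a)/(a + d))/4 = 6 + (-4 + a)/(4*(a + d)))
l(f, p) = 6 + p (l(f, p) = (6 + p) + 0 = 6 + p)
(-223024/242555 + (-102*o(11, -7) + l(15, 14))) - 217680 = (-223024/242555 + (-102*(-1 + 6*11 + (25/4)*(-7))/(-7 + 11) + (6 + 14))) - 217680 = (-223024*1/242555 + (-102*(-1 + 66 - 175/4)/4 + 20)) - 217680 = (-223024/242555 + (-51*85/(2*4) + 20)) - 217680 = (-223024/242555 + (-102*85/16 + 20)) - 217680 = (-223024/242555 + (-4335/8 + 20)) - 217680 = (-223024/242555 - 4175/8) - 217680 = -1014451317/1940440 - 217680 = -423409430517/1940440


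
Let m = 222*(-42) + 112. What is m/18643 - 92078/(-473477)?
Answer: -2645059970/8827031711 ≈ -0.29965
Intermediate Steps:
m = -9212 (m = -9324 + 112 = -9212)
m/18643 - 92078/(-473477) = -9212/18643 - 92078/(-473477) = -9212*1/18643 - 92078*(-1/473477) = -9212/18643 + 92078/473477 = -2645059970/8827031711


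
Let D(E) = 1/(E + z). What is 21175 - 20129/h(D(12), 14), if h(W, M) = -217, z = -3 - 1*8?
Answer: 4615104/217 ≈ 21268.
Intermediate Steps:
z = -11 (z = -3 - 8 = -11)
D(E) = 1/(-11 + E) (D(E) = 1/(E - 11) = 1/(-11 + E))
21175 - 20129/h(D(12), 14) = 21175 - 20129/(-217) = 21175 - 20129*(-1)/217 = 21175 - 1*(-20129/217) = 21175 + 20129/217 = 4615104/217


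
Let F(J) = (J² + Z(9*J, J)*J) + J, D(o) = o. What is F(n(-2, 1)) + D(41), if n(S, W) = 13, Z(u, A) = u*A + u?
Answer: 21517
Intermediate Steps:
Z(u, A) = u + A*u (Z(u, A) = A*u + u = u + A*u)
F(J) = J + J² + 9*J²*(1 + J) (F(J) = (J² + ((9*J)*(1 + J))*J) + J = (J² + (9*J*(1 + J))*J) + J = (J² + 9*J²*(1 + J)) + J = J + J² + 9*J²*(1 + J))
F(n(-2, 1)) + D(41) = 13*(1 + 13 + 9*13*(1 + 13)) + 41 = 13*(1 + 13 + 9*13*14) + 41 = 13*(1 + 13 + 1638) + 41 = 13*1652 + 41 = 21476 + 41 = 21517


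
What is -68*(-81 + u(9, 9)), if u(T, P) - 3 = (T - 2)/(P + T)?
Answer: 47498/9 ≈ 5277.6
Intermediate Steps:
u(T, P) = 3 + (-2 + T)/(P + T) (u(T, P) = 3 + (T - 2)/(P + T) = 3 + (-2 + T)/(P + T))
-68*(-81 + u(9, 9)) = -68*(-81 + (-2 + 3*9 + 4*9)/(9 + 9)) = -68*(-81 + (-2 + 27 + 36)/18) = -68*(-81 + (1/18)*61) = -68*(-81 + 61/18) = -68*(-1397/18) = 47498/9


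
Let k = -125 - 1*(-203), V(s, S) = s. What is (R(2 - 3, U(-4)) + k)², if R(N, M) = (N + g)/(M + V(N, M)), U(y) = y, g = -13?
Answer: 163216/25 ≈ 6528.6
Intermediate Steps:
k = 78 (k = -125 + 203 = 78)
R(N, M) = (-13 + N)/(M + N) (R(N, M) = (N - 13)/(M + N) = (-13 + N)/(M + N))
(R(2 - 3, U(-4)) + k)² = ((-13 + (2 - 3))/(-4 + (2 - 3)) + 78)² = ((-13 - 1)/(-4 - 1) + 78)² = (-14/(-5) + 78)² = (-⅕*(-14) + 78)² = (14/5 + 78)² = (404/5)² = 163216/25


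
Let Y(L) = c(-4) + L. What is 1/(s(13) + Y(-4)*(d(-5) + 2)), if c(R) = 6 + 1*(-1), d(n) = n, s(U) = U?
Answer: ⅒ ≈ 0.10000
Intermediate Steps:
c(R) = 5 (c(R) = 6 - 1 = 5)
Y(L) = 5 + L
1/(s(13) + Y(-4)*(d(-5) + 2)) = 1/(13 + (5 - 4)*(-5 + 2)) = 1/(13 + 1*(-3)) = 1/(13 - 3) = 1/10 = ⅒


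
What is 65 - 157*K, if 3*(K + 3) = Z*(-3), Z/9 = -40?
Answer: -55984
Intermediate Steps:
Z = -360 (Z = 9*(-40) = -360)
K = 357 (K = -3 + (-360*(-3))/3 = -3 + (1/3)*1080 = -3 + 360 = 357)
65 - 157*K = 65 - 157*357 = 65 - 56049 = -55984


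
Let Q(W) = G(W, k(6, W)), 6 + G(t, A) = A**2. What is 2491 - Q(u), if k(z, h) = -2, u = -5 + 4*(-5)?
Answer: 2493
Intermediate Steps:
u = -25 (u = -5 - 20 = -25)
G(t, A) = -6 + A**2
Q(W) = -2 (Q(W) = -6 + (-2)**2 = -6 + 4 = -2)
2491 - Q(u) = 2491 - 1*(-2) = 2491 + 2 = 2493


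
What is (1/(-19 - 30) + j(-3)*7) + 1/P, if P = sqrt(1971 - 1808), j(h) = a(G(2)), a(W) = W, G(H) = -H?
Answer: -687/49 + sqrt(163)/163 ≈ -13.942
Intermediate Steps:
j(h) = -2 (j(h) = -1*2 = -2)
P = sqrt(163) ≈ 12.767
(1/(-19 - 30) + j(-3)*7) + 1/P = (1/(-19 - 30) - 2*7) + 1/(sqrt(163)) = (1/(-49) - 14) + sqrt(163)/163 = (-1/49 - 14) + sqrt(163)/163 = -687/49 + sqrt(163)/163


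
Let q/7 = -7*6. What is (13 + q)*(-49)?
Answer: 13769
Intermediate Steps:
q = -294 (q = 7*(-7*6) = 7*(-42) = -294)
(13 + q)*(-49) = (13 - 294)*(-49) = -281*(-49) = 13769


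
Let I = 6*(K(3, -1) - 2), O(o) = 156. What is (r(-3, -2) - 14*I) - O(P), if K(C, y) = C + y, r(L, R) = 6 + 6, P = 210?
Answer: -144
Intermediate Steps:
r(L, R) = 12
I = 0 (I = 6*((3 - 1) - 2) = 6*(2 - 2) = 6*0 = 0)
(r(-3, -2) - 14*I) - O(P) = (12 - 14*0) - 1*156 = (12 + 0) - 156 = 12 - 156 = -144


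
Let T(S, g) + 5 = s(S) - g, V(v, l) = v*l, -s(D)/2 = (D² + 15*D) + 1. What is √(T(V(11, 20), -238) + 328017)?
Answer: 4*√14053 ≈ 474.18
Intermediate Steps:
s(D) = -2 - 30*D - 2*D² (s(D) = -2*((D² + 15*D) + 1) = -2*(1 + D² + 15*D) = -2 - 30*D - 2*D²)
V(v, l) = l*v
T(S, g) = -7 - g - 30*S - 2*S² (T(S, g) = -5 + ((-2 - 30*S - 2*S²) - g) = -5 + (-2 - g - 30*S - 2*S²) = -7 - g - 30*S - 2*S²)
√(T(V(11, 20), -238) + 328017) = √((-7 - 1*(-238) - 600*11 - 2*(20*11)²) + 328017) = √((-7 + 238 - 30*220 - 2*220²) + 328017) = √((-7 + 238 - 6600 - 2*48400) + 328017) = √((-7 + 238 - 6600 - 96800) + 328017) = √(-103169 + 328017) = √224848 = 4*√14053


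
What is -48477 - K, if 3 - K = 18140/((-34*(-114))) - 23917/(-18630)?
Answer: -291692027659/6017490 ≈ -48474.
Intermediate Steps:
K = -17835071/6017490 (K = 3 - (18140/((-34*(-114))) - 23917/(-18630)) = 3 - (18140/3876 - 23917*(-1/18630)) = 3 - (18140*(1/3876) + 23917/18630) = 3 - (4535/969 + 23917/18630) = 3 - 1*35887541/6017490 = 3 - 35887541/6017490 = -17835071/6017490 ≈ -2.9639)
-48477 - K = -48477 - 1*(-17835071/6017490) = -48477 + 17835071/6017490 = -291692027659/6017490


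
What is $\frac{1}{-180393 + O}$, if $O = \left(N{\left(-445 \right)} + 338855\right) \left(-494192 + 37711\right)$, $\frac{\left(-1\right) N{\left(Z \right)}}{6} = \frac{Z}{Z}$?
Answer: $- \frac{1}{154678310762} \approx -6.465 \cdot 10^{-12}$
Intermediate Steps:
$N{\left(Z \right)} = -6$ ($N{\left(Z \right)} = - 6 \frac{Z}{Z} = \left(-6\right) 1 = -6$)
$O = -154678130369$ ($O = \left(-6 + 338855\right) \left(-494192 + 37711\right) = 338849 \left(-456481\right) = -154678130369$)
$\frac{1}{-180393 + O} = \frac{1}{-180393 - 154678130369} = \frac{1}{-154678310762} = - \frac{1}{154678310762}$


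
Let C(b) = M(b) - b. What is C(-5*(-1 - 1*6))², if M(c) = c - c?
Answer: 1225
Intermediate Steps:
M(c) = 0
C(b) = -b (C(b) = 0 - b = -b)
C(-5*(-1 - 1*6))² = (-(-5)*(-1 - 1*6))² = (-(-5)*(-1 - 6))² = (-(-5)*(-7))² = (-1*35)² = (-35)² = 1225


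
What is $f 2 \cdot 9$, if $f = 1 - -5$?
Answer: $108$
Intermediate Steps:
$f = 6$ ($f = 1 + 5 = 6$)
$f 2 \cdot 9 = 6 \cdot 2 \cdot 9 = 12 \cdot 9 = 108$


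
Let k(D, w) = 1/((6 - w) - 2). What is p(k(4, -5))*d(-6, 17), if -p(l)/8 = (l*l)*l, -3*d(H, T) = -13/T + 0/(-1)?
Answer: -104/37179 ≈ -0.0027973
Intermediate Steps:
d(H, T) = 13/(3*T) (d(H, T) = -(-13/T + 0/(-1))/3 = -(-13/T + 0*(-1))/3 = -(-13/T + 0)/3 = -(-13)/(3*T) = 13/(3*T))
k(D, w) = 1/(4 - w)
p(l) = -8*l³ (p(l) = -8*l*l*l = -8*l²*l = -8*l³)
p(k(4, -5))*d(-6, 17) = (-8*(-1/(-4 - 5)³))*((13/3)/17) = (-8*(-1/(-9))³)*((13/3)*(1/17)) = -8*(-1*(-⅑))³*(13/51) = -8*(⅑)³*(13/51) = -8*1/729*(13/51) = -8/729*13/51 = -104/37179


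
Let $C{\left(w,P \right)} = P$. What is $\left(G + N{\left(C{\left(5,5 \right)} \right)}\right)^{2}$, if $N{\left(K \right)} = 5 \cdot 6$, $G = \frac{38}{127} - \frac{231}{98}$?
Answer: $\frac{2468201761}{3161284} \approx 780.76$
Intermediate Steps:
$G = - \frac{3659}{1778}$ ($G = 38 \cdot \frac{1}{127} - \frac{33}{14} = \frac{38}{127} - \frac{33}{14} = - \frac{3659}{1778} \approx -2.0579$)
$N{\left(K \right)} = 30$
$\left(G + N{\left(C{\left(5,5 \right)} \right)}\right)^{2} = \left(- \frac{3659}{1778} + 30\right)^{2} = \left(\frac{49681}{1778}\right)^{2} = \frac{2468201761}{3161284}$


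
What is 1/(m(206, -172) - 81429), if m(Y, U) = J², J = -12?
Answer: -1/81285 ≈ -1.2302e-5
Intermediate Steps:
m(Y, U) = 144 (m(Y, U) = (-12)² = 144)
1/(m(206, -172) - 81429) = 1/(144 - 81429) = 1/(-81285) = -1/81285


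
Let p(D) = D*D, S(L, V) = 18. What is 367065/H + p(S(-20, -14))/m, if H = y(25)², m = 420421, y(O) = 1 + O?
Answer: 154322053389/284204596 ≈ 543.00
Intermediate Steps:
p(D) = D²
H = 676 (H = (1 + 25)² = 26² = 676)
367065/H + p(S(-20, -14))/m = 367065/676 + 18²/420421 = 367065*(1/676) + 324*(1/420421) = 367065/676 + 324/420421 = 154322053389/284204596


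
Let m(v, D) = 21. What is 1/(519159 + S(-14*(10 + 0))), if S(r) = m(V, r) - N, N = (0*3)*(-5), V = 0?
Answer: 1/519180 ≈ 1.9261e-6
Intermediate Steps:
N = 0 (N = 0*(-5) = 0)
S(r) = 21 (S(r) = 21 - 1*0 = 21 + 0 = 21)
1/(519159 + S(-14*(10 + 0))) = 1/(519159 + 21) = 1/519180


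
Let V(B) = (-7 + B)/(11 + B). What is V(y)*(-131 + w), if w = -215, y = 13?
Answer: -173/2 ≈ -86.500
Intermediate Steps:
V(B) = (-7 + B)/(11 + B)
V(y)*(-131 + w) = ((-7 + 13)/(11 + 13))*(-131 - 215) = (6/24)*(-346) = ((1/24)*6)*(-346) = (¼)*(-346) = -173/2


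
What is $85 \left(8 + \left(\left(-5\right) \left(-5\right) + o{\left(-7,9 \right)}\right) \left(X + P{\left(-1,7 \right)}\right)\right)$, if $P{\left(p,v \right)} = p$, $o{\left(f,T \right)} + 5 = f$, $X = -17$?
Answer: $-19210$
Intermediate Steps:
$o{\left(f,T \right)} = -5 + f$
$85 \left(8 + \left(\left(-5\right) \left(-5\right) + o{\left(-7,9 \right)}\right) \left(X + P{\left(-1,7 \right)}\right)\right) = 85 \left(8 + \left(\left(-5\right) \left(-5\right) - 12\right) \left(-17 - 1\right)\right) = 85 \left(8 + \left(25 - 12\right) \left(-18\right)\right) = 85 \left(8 + 13 \left(-18\right)\right) = 85 \left(8 - 234\right) = 85 \left(-226\right) = -19210$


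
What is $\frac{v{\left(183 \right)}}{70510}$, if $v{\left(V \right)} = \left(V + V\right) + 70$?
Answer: $\frac{218}{35255} \approx 0.0061835$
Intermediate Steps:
$v{\left(V \right)} = 70 + 2 V$ ($v{\left(V \right)} = 2 V + 70 = 70 + 2 V$)
$\frac{v{\left(183 \right)}}{70510} = \frac{70 + 2 \cdot 183}{70510} = \left(70 + 366\right) \frac{1}{70510} = 436 \cdot \frac{1}{70510} = \frac{218}{35255}$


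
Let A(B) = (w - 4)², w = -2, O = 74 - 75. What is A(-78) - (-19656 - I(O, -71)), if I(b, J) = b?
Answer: 19691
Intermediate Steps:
O = -1
A(B) = 36 (A(B) = (-2 - 4)² = (-6)² = 36)
A(-78) - (-19656 - I(O, -71)) = 36 - (-19656 - 1*(-1)) = 36 - (-19656 + 1) = 36 - 1*(-19655) = 36 + 19655 = 19691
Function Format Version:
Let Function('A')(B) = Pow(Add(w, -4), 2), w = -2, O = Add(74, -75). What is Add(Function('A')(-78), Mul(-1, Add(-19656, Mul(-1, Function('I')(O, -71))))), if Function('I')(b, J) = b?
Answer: 19691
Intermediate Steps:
O = -1
Function('A')(B) = 36 (Function('A')(B) = Pow(Add(-2, -4), 2) = Pow(-6, 2) = 36)
Add(Function('A')(-78), Mul(-1, Add(-19656, Mul(-1, Function('I')(O, -71))))) = Add(36, Mul(-1, Add(-19656, Mul(-1, -1)))) = Add(36, Mul(-1, Add(-19656, 1))) = Add(36, Mul(-1, -19655)) = Add(36, 19655) = 19691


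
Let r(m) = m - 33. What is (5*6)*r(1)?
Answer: -960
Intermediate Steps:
r(m) = -33 + m
(5*6)*r(1) = (5*6)*(-33 + 1) = 30*(-32) = -960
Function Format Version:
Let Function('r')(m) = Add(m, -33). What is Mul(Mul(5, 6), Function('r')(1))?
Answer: -960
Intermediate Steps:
Function('r')(m) = Add(-33, m)
Mul(Mul(5, 6), Function('r')(1)) = Mul(Mul(5, 6), Add(-33, 1)) = Mul(30, -32) = -960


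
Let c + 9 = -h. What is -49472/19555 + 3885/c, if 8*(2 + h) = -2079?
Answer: 72526792/5651395 ≈ 12.833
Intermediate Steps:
h = -2095/8 (h = -2 + (⅛)*(-2079) = -2 - 2079/8 = -2095/8 ≈ -261.88)
c = 2023/8 (c = -9 - 1*(-2095/8) = -9 + 2095/8 = 2023/8 ≈ 252.88)
-49472/19555 + 3885/c = -49472/19555 + 3885/(2023/8) = -49472*1/19555 + 3885*(8/2023) = -49472/19555 + 4440/289 = 72526792/5651395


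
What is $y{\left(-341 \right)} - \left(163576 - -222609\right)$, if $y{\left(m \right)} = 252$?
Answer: $-385933$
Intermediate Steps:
$y{\left(-341 \right)} - \left(163576 - -222609\right) = 252 - \left(163576 - -222609\right) = 252 - \left(163576 + 222609\right) = 252 - 386185 = -385933$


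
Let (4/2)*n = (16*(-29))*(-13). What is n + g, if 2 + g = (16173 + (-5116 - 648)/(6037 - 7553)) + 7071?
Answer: 9953223/379 ≈ 26262.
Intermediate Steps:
n = 3016 (n = ((16*(-29))*(-13))/2 = (-464*(-13))/2 = (1/2)*6032 = 3016)
g = 8810159/379 (g = -2 + ((16173 + (-5116 - 648)/(6037 - 7553)) + 7071) = -2 + ((16173 - 5764/(-1516)) + 7071) = -2 + ((16173 - 5764*(-1/1516)) + 7071) = -2 + ((16173 + 1441/379) + 7071) = -2 + (6131008/379 + 7071) = -2 + 8810917/379 = 8810159/379 ≈ 23246.)
n + g = 3016 + 8810159/379 = 9953223/379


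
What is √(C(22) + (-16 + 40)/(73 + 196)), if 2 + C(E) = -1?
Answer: 3*I*√23403/269 ≈ 1.7061*I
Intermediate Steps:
C(E) = -3 (C(E) = -2 - 1 = -3)
√(C(22) + (-16 + 40)/(73 + 196)) = √(-3 + (-16 + 40)/(73 + 196)) = √(-3 + 24/269) = √(-783/269) = 3*I*√23403/269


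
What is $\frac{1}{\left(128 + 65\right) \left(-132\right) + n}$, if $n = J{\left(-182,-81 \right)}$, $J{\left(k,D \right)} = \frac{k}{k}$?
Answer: $- \frac{1}{25475} \approx -3.9254 \cdot 10^{-5}$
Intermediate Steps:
$J{\left(k,D \right)} = 1$
$n = 1$
$\frac{1}{\left(128 + 65\right) \left(-132\right) + n} = \frac{1}{\left(128 + 65\right) \left(-132\right) + 1} = \frac{1}{193 \left(-132\right) + 1} = \frac{1}{-25476 + 1} = \frac{1}{-25475} = - \frac{1}{25475}$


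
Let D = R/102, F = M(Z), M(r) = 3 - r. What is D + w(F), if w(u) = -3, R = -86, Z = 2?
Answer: -196/51 ≈ -3.8431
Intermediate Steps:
F = 1 (F = 3 - 1*2 = 3 - 2 = 1)
D = -43/51 (D = -86/102 = -86*1/102 = -43/51 ≈ -0.84314)
D + w(F) = -43/51 - 3 = -196/51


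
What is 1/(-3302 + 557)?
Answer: -1/2745 ≈ -0.00036430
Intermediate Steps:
1/(-3302 + 557) = 1/(-2745) = -1/2745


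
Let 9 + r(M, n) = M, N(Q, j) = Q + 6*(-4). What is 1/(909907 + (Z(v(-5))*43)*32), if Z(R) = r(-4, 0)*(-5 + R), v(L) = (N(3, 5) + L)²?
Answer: -1/11092941 ≈ -9.0147e-8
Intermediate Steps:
N(Q, j) = -24 + Q (N(Q, j) = Q - 24 = -24 + Q)
r(M, n) = -9 + M
v(L) = (-21 + L)² (v(L) = ((-24 + 3) + L)² = (-21 + L)²)
Z(R) = 65 - 13*R (Z(R) = (-9 - 4)*(-5 + R) = -13*(-5 + R) = 65 - 13*R)
1/(909907 + (Z(v(-5))*43)*32) = 1/(909907 + ((65 - 13*(-21 - 5)²)*43)*32) = 1/(909907 + ((65 - 13*(-26)²)*43)*32) = 1/(909907 + ((65 - 13*676)*43)*32) = 1/(909907 + ((65 - 8788)*43)*32) = 1/(909907 - 8723*43*32) = 1/(909907 - 375089*32) = 1/(909907 - 12002848) = 1/(-11092941) = -1/11092941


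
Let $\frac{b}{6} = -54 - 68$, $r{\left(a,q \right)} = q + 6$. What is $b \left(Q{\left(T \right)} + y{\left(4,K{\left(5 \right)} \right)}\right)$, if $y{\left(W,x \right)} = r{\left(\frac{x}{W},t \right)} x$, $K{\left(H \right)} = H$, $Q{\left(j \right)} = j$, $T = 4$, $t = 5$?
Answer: $-43188$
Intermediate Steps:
$r{\left(a,q \right)} = 6 + q$
$y{\left(W,x \right)} = 11 x$ ($y{\left(W,x \right)} = \left(6 + 5\right) x = 11 x$)
$b = -732$ ($b = 6 \left(-54 - 68\right) = 6 \left(-122\right) = -732$)
$b \left(Q{\left(T \right)} + y{\left(4,K{\left(5 \right)} \right)}\right) = - 732 \left(4 + 11 \cdot 5\right) = - 732 \left(4 + 55\right) = \left(-732\right) 59 = -43188$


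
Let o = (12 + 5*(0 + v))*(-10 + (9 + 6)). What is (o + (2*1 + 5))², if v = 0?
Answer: 4489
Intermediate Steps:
o = 60 (o = (12 + 5*(0 + 0))*(-10 + (9 + 6)) = (12 + 5*0)*(-10 + 15) = (12 + 0)*5 = 12*5 = 60)
(o + (2*1 + 5))² = (60 + (2*1 + 5))² = (60 + (2 + 5))² = (60 + 7)² = 67² = 4489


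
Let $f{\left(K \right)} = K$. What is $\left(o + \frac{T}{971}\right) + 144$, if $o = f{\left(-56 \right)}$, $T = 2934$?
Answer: $\frac{88382}{971} \approx 91.022$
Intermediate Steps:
$o = -56$
$\left(o + \frac{T}{971}\right) + 144 = \left(-56 + \frac{2934}{971}\right) + 144 = - \frac{51442}{971} + 144 = \frac{88382}{971}$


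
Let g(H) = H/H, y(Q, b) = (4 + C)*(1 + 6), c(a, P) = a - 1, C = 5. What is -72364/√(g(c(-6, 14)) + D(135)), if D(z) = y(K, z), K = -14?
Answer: -18091/2 ≈ -9045.5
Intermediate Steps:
c(a, P) = -1 + a
y(Q, b) = 63 (y(Q, b) = (4 + 5)*(1 + 6) = 9*7 = 63)
D(z) = 63
g(H) = 1
-72364/√(g(c(-6, 14)) + D(135)) = -72364/√(1 + 63) = -72364/(√64) = -72364/8 = -72364*⅛ = -18091/2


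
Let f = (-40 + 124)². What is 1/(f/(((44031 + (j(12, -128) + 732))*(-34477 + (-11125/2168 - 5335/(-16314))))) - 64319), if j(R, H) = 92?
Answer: -27352094334413635/1759259355619931546621 ≈ -1.5547e-5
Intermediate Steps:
f = 7056 (f = 84² = 7056)
1/(f/(((44031 + (j(12, -128) + 732))*(-34477 + (-11125/2168 - 5335/(-16314))))) - 64319) = 1/(7056/(((44031 + (92 + 732))*(-34477 + (-11125/2168 - 5335/(-16314))))) - 64319) = 1/(7056/(((44031 + 824)*(-34477 + (-11125*1/2168 - 5335*(-1/16314))))) - 64319) = 1/(7056/((44855*(-34477 + (-11125/2168 + 5335/16314)))) - 64319) = 1/(7056/((44855*(-34477 - 84963485/17684376))) - 64319) = 1/(7056/((44855*(-609789194837/17684376))) - 64319) = 1/(7056/(-27352094334413635/17684376) - 64319) = 1/(7056*(-17684376/27352094334413635) - 64319) = 1/(-124780957056/27352094334413635 - 64319) = 1/(-1759259355619931546621/27352094334413635) = -27352094334413635/1759259355619931546621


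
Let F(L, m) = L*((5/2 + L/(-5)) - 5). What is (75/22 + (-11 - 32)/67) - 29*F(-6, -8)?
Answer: -1646699/7370 ≈ -223.43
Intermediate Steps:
F(L, m) = L*(-5/2 - L/5) (F(L, m) = L*((5*(1/2) + L*(-1/5)) - 5) = L*((5/2 - L/5) - 5) = L*(-5/2 - L/5))
(75/22 + (-11 - 32)/67) - 29*F(-6, -8) = (75/22 + (-11 - 32)/67) - (-29)*(-6)*(25 + 2*(-6))/10 = (75*(1/22) - 43*1/67) - (-29)*(-6)*(25 - 12)/10 = (75/22 - 43/67) - (-29)*(-6)*13/10 = 4079/1474 - 29*39/5 = 4079/1474 - 1131/5 = -1646699/7370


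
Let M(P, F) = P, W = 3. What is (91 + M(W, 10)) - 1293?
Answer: -1199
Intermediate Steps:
(91 + M(W, 10)) - 1293 = (91 + 3) - 1293 = 94 - 1293 = -1199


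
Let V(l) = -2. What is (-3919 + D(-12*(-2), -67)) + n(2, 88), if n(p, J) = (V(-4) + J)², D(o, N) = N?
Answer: 3410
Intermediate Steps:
n(p, J) = (-2 + J)²
(-3919 + D(-12*(-2), -67)) + n(2, 88) = (-3919 - 67) + (-2 + 88)² = -3986 + 86² = -3986 + 7396 = 3410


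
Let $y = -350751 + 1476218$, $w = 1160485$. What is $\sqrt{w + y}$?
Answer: $8 \sqrt{35718} \approx 1511.9$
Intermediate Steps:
$y = 1125467$
$\sqrt{w + y} = \sqrt{1160485 + 1125467} = \sqrt{2285952} = 8 \sqrt{35718}$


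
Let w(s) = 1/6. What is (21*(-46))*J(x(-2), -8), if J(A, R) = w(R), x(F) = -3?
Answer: -161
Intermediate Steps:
w(s) = 1/6
J(A, R) = 1/6
(21*(-46))*J(x(-2), -8) = (21*(-46))*(1/6) = -966*1/6 = -161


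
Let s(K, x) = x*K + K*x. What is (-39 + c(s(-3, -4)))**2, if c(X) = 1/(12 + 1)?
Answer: 256036/169 ≈ 1515.0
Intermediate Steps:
s(K, x) = 2*K*x (s(K, x) = K*x + K*x = 2*K*x)
c(X) = 1/13
(-39 + c(s(-3, -4)))**2 = (-39 + 1/13)**2 = (-506/13)**2 = 256036/169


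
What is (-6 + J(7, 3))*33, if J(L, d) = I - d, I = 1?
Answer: -264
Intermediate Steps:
J(L, d) = 1 - d
(-6 + J(7, 3))*33 = (-6 + (1 - 1*3))*33 = (-6 + (1 - 3))*33 = (-6 - 2)*33 = -8*33 = -264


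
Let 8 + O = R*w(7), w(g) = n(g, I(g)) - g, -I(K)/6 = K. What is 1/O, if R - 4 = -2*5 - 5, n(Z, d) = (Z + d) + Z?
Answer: 1/377 ≈ 0.0026525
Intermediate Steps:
I(K) = -6*K
n(Z, d) = d + 2*Z
w(g) = -5*g (w(g) = (-6*g + 2*g) - g = -4*g - g = -5*g)
R = -11 (R = 4 + (-2*5 - 5) = 4 + (-10 - 5) = 4 - 15 = -11)
O = 377 (O = -8 - (-55)*7 = -8 - 11*(-35) = -8 + 385 = 377)
1/O = 1/377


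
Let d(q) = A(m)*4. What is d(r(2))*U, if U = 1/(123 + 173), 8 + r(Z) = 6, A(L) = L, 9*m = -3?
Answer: -1/222 ≈ -0.0045045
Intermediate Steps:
m = -⅓ (m = (⅑)*(-3) = -⅓ ≈ -0.33333)
r(Z) = -2 (r(Z) = -8 + 6 = -2)
d(q) = -4/3 (d(q) = -⅓*4 = -4/3)
U = 1/296 ≈ 0.0033784
d(r(2))*U = -4/3*1/296 = -1/222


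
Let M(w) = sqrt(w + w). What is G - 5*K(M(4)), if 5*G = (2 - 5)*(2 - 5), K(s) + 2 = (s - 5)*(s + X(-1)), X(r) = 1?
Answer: -16/5 + 40*sqrt(2) ≈ 53.369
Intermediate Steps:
M(w) = sqrt(2)*sqrt(w) (M(w) = sqrt(2*w) = sqrt(2)*sqrt(w))
K(s) = -2 + (1 + s)*(-5 + s) (K(s) = -2 + (s - 5)*(s + 1) = -2 + (-5 + s)*(1 + s) = -2 + (1 + s)*(-5 + s))
G = 9/5 (G = ((2 - 5)*(2 - 5))/5 = (-3*(-3))/5 = (1/5)*9 = 9/5 ≈ 1.8000)
G - 5*K(M(4)) = 9/5 - 5*(-7 + (sqrt(2)*sqrt(4))**2 - 4*sqrt(2)*sqrt(4)) = 9/5 - 5*(-7 + (sqrt(2)*2)**2 - 4*sqrt(2)*2) = 9/5 - 5*(-7 + (2*sqrt(2))**2 - 8*sqrt(2)) = 9/5 - 5*(-7 + 8 - 8*sqrt(2)) = 9/5 - 5*(1 - 8*sqrt(2)) = 9/5 + (-5 + 40*sqrt(2)) = -16/5 + 40*sqrt(2)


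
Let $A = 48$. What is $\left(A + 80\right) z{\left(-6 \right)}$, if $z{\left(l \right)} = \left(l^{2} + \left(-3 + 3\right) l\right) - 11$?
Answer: $3200$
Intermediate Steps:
$z{\left(l \right)} = -11 + l^{2}$ ($z{\left(l \right)} = \left(l^{2} + 0 l\right) - 11 = \left(l^{2} + 0\right) - 11 = l^{2} - 11 = -11 + l^{2}$)
$\left(A + 80\right) z{\left(-6 \right)} = \left(48 + 80\right) \left(-11 + \left(-6\right)^{2}\right) = 128 \left(-11 + 36\right) = 128 \cdot 25 = 3200$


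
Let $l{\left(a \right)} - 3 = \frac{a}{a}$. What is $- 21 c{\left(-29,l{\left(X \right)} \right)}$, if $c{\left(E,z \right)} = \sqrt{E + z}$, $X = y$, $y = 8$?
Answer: $- 105 i \approx - 105.0 i$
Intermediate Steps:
$X = 8$
$l{\left(a \right)} = 4$ ($l{\left(a \right)} = 3 + \frac{a}{a} = 3 + 1 = 4$)
$- 21 c{\left(-29,l{\left(X \right)} \right)} = - 21 \sqrt{-29 + 4} = - 21 \sqrt{-25} = - 21 \cdot 5 i = - 105 i$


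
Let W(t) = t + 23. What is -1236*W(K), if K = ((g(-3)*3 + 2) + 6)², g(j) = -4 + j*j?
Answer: -682272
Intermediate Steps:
g(j) = -4 + j²
K = 529 (K = (((-4 + (-3)²)*3 + 2) + 6)² = (((-4 + 9)*3 + 2) + 6)² = ((5*3 + 2) + 6)² = ((15 + 2) + 6)² = (17 + 6)² = 23² = 529)
W(t) = 23 + t
-1236*W(K) = -1236*(23 + 529) = -1236*552 = -682272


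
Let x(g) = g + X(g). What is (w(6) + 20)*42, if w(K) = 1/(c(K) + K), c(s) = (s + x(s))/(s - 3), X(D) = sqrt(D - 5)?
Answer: 26166/31 ≈ 844.06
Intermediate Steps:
X(D) = sqrt(-5 + D)
x(g) = g + sqrt(-5 + g)
c(s) = (sqrt(-5 + s) + 2*s)/(-3 + s) (c(s) = (s + (s + sqrt(-5 + s)))/(s - 3) = (sqrt(-5 + s) + 2*s)/(-3 + s))
w(K) = 1/(K + (sqrt(-5 + K) + 2*K)/(-3 + K)) (w(K) = 1/((sqrt(-5 + K) + 2*K)/(-3 + K) + K) = 1/(K + (sqrt(-5 + K) + 2*K)/(-3 + K)))
(w(6) + 20)*42 = ((-3 + 6)/(6**2 + sqrt(-5 + 6) - 1*6) + 20)*42 = (3/(36 + sqrt(1) - 6) + 20)*42 = (3/(36 + 1 - 6) + 20)*42 = (3/31 + 20)*42 = (623/31)*42 = 26166/31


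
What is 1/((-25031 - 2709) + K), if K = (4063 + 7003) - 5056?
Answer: -1/21730 ≈ -4.6019e-5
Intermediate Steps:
K = 6010 (K = 11066 - 5056 = 6010)
1/((-25031 - 2709) + K) = 1/((-25031 - 2709) + 6010) = 1/(-27740 + 6010) = 1/(-21730) = -1/21730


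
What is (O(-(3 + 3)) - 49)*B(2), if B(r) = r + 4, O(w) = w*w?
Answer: -78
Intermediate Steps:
O(w) = w**2
B(r) = 4 + r
(O(-(3 + 3)) - 49)*B(2) = ((-(3 + 3))**2 - 49)*(4 + 2) = ((-1*6)**2 - 49)*6 = ((-6)**2 - 49)*6 = (36 - 49)*6 = -13*6 = -78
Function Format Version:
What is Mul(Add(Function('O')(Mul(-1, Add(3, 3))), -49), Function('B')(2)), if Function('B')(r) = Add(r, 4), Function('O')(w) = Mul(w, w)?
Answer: -78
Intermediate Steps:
Function('O')(w) = Pow(w, 2)
Function('B')(r) = Add(4, r)
Mul(Add(Function('O')(Mul(-1, Add(3, 3))), -49), Function('B')(2)) = Mul(Add(Pow(Mul(-1, Add(3, 3)), 2), -49), Add(4, 2)) = Mul(Add(Pow(Mul(-1, 6), 2), -49), 6) = Mul(Add(Pow(-6, 2), -49), 6) = Mul(Add(36, -49), 6) = Mul(-13, 6) = -78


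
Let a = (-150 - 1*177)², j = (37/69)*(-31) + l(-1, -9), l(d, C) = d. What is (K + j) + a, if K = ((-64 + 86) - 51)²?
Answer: 7434914/69 ≈ 1.0775e+5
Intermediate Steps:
K = 841 (K = (22 - 51)² = (-29)² = 841)
j = -1216/69 (j = (37/69)*(-31) - 1 = -1147/69 - 1 = -1216/69 ≈ -17.623)
a = 106929 (a = (-150 - 177)² = (-327)² = 106929)
(K + j) + a = (841 - 1216/69) + 106929 = 56813/69 + 106929 = 7434914/69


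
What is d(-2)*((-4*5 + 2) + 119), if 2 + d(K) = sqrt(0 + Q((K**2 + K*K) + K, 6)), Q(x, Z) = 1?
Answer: -101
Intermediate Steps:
d(K) = -1 (d(K) = -2 + sqrt(0 + 1) = -2 + sqrt(1) = -2 + 1 = -1)
d(-2)*((-4*5 + 2) + 119) = -((-4*5 + 2) + 119) = -((-20 + 2) + 119) = -(-18 + 119) = -1*101 = -101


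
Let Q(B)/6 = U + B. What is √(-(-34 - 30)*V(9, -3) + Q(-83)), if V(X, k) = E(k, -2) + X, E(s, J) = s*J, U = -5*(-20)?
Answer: 3*√118 ≈ 32.588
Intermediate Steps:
U = 100
Q(B) = 600 + 6*B (Q(B) = 6*(100 + B) = 600 + 6*B)
E(s, J) = J*s
V(X, k) = X - 2*k (V(X, k) = -2*k + X = X - 2*k)
√(-(-34 - 30)*V(9, -3) + Q(-83)) = √(-(-34 - 30)*(9 - 2*(-3)) + (600 + 6*(-83))) = √(-(-64)*(9 + 6) + (600 - 498)) = √(-(-64)*15 + 102) = √(-1*(-960) + 102) = √(960 + 102) = √1062 = 3*√118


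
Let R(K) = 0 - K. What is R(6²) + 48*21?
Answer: 972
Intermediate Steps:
R(K) = -K
R(6²) + 48*21 = -1*6² + 48*21 = -1*36 + 1008 = -36 + 1008 = 972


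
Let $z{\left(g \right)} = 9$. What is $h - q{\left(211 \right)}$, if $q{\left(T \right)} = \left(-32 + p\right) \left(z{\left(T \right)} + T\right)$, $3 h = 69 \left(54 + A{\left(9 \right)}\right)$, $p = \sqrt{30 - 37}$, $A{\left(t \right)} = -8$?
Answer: $8098 - 220 i \sqrt{7} \approx 8098.0 - 582.07 i$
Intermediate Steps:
$p = i \sqrt{7}$ ($p = \sqrt{30 - 37} = \sqrt{-7} = i \sqrt{7} \approx 2.6458 i$)
$h = 1058$ ($h = \frac{69 \left(54 - 8\right)}{3} = \frac{69 \cdot 46}{3} = \frac{1}{3} \cdot 3174 = 1058$)
$q{\left(T \right)} = \left(-32 + i \sqrt{7}\right) \left(9 + T\right)$
$h - q{\left(211 \right)} = 1058 - \left(-288 - 6752 + 9 i \sqrt{7} + i 211 \sqrt{7}\right) = 1058 - \left(-288 - 6752 + 9 i \sqrt{7} + 211 i \sqrt{7}\right) = 1058 - \left(-7040 + 220 i \sqrt{7}\right) = 1058 + \left(7040 - 220 i \sqrt{7}\right) = 8098 - 220 i \sqrt{7}$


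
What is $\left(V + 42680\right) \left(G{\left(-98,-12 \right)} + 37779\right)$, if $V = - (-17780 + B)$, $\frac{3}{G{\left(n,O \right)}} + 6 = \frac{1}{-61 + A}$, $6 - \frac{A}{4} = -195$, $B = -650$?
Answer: $\frac{10289626879140}{4457} \approx 2.3086 \cdot 10^{9}$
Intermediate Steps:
$A = 804$ ($A = 24 - -780 = 24 + 780 = 804$)
$G{\left(n,O \right)} = - \frac{2229}{4457}$ ($G{\left(n,O \right)} = \frac{3}{-6 + \frac{1}{-61 + 804}} = \frac{3}{-6 + \frac{1}{743}} = \frac{3}{- \frac{4457}{743}} = 3 \left(- \frac{743}{4457}\right) = - \frac{2229}{4457}$)
$V = 18430$ ($V = - (-17780 - 650) = \left(-1\right) \left(-18430\right) = 18430$)
$\left(V + 42680\right) \left(G{\left(-98,-12 \right)} + 37779\right) = \left(18430 + 42680\right) \left(- \frac{2229}{4457} + 37779\right) = 61110 \cdot \frac{168378774}{4457} = \frac{10289626879140}{4457}$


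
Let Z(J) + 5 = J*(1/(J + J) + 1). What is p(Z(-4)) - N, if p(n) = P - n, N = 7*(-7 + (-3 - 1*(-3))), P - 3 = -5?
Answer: 111/2 ≈ 55.500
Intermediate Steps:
P = -2 (P = 3 - 5 = -2)
Z(J) = -5 + J*(1 + 1/(2*J)) (Z(J) = -5 + J*(1/(J + J) + 1) = -5 + J*(1/(2*J) + 1) = -5 + J*(1 + 1/(2*J)))
N = -49 (N = 7*(-7 + (-3 + 3)) = 7*(-7 + 0) = 7*(-7) = -49)
p(n) = -2 - n
p(Z(-4)) - N = (-2 - (-9/2 - 4)) - 1*(-49) = (-2 - 1*(-17/2)) + 49 = (-2 + 17/2) + 49 = 13/2 + 49 = 111/2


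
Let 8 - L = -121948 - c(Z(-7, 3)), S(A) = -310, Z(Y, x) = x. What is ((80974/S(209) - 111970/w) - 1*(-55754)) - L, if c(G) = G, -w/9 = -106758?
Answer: -4949328667357/74463705 ≈ -66466.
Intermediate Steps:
w = 960822 (w = -9*(-106758) = 960822)
L = 121959 (L = 8 - (-121948 - 1*3) = 8 - (-121948 - 3) = 8 - 1*(-121951) = 8 + 121951 = 121959)
((80974/S(209) - 111970/w) - 1*(-55754)) - L = ((80974/(-310) - 111970/960822) - 1*(-55754)) - 1*121959 = ((80974*(-1/310) - 111970*1/960822) + 55754) - 121959 = ((-40487/155 - 55985/480411) + 55754) - 121959 = (-19459077832/74463705 + 55754) - 121959 = 4132190330738/74463705 - 121959 = -4949328667357/74463705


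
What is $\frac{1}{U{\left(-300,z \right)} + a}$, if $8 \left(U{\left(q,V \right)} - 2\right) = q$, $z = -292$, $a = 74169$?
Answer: $\frac{2}{148267} \approx 1.3489 \cdot 10^{-5}$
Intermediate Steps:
$U{\left(q,V \right)} = 2 + \frac{q}{8}$
$\frac{1}{U{\left(-300,z \right)} + a} = \frac{1}{\left(2 + \frac{1}{8} \left(-300\right)\right) + 74169} = \frac{1}{\left(2 - \frac{75}{2}\right) + 74169} = \frac{1}{- \frac{71}{2} + 74169} = \frac{1}{\frac{148267}{2}} = \frac{2}{148267}$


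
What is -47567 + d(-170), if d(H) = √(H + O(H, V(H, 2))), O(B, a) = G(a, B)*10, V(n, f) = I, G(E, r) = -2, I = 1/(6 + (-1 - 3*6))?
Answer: -47567 + I*√190 ≈ -47567.0 + 13.784*I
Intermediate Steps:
I = -1/13 (I = 1/(6 + (-1 - 18)) = 1/(6 - 19) = 1/(-13) = -1/13 ≈ -0.076923)
V(n, f) = -1/13
O(B, a) = -20 (O(B, a) = -2*10 = -20)
d(H) = √(-20 + H) (d(H) = √(H - 20) = √(-20 + H))
-47567 + d(-170) = -47567 + √(-20 - 170) = -47567 + √(-190) = -47567 + I*√190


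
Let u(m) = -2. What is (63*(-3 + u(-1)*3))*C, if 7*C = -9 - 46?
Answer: 4455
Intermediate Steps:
C = -55/7 (C = (-9 - 46)/7 = (⅐)*(-55) = -55/7 ≈ -7.8571)
(63*(-3 + u(-1)*3))*C = (63*(-3 - 2*3))*(-55/7) = (63*(-3 - 6))*(-55/7) = (63*(-9))*(-55/7) = -567*(-55/7) = 4455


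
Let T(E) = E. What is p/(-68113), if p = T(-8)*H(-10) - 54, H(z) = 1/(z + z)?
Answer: 268/340565 ≈ 0.00078693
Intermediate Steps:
H(z) = 1/(2*z)
p = -268/5 (p = -4/(-10) - 54 = -4*(-1)/10 - 54 = -8*(-1/20) - 54 = ⅖ - 54 = -268/5 ≈ -53.600)
p/(-68113) = -268/5/(-68113) = -268/5*(-1/68113) = 268/340565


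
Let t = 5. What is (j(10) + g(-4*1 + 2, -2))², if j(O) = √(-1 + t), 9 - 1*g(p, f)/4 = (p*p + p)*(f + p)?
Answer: 4900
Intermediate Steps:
g(p, f) = 36 - 4*(f + p)*(p + p²) (g(p, f) = 36 - 4*(p*p + p)*(f + p) = 36 - 4*(p² + p)*(f + p) = 36 - 4*(p + p²)*(f + p) = 36 - 4*(f + p)*(p + p²))
j(O) = 2 (j(O) = √(-1 + 5) = √4 = 2)
(j(10) + g(-4*1 + 2, -2))² = (2 + (36 - 4*(-4*1 + 2)² - 4*(-4*1 + 2)³ - 4*(-2)*(-4*1 + 2) - 4*(-2)*(-4*1 + 2)²))² = (2 + (36 - 4*(-4 + 2)² - 4*(-4 + 2)³ - 4*(-2)*(-4 + 2) - 4*(-2)*(-4 + 2)²))² = (2 + (36 - 4*(-2)² - 4*(-2)³ - 4*(-2)*(-2) - 4*(-2)*(-2)²))² = (2 + (36 - 4*4 - 4*(-8) - 16 - 4*(-2)*4))² = (2 + (36 - 16 + 32 - 16 + 32))² = (2 + 68)² = 70² = 4900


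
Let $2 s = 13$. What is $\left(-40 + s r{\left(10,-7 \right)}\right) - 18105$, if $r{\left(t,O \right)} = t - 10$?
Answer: $-18145$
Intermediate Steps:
$s = \frac{13}{2}$ ($s = \frac{1}{2} \cdot 13 = \frac{13}{2} \approx 6.5$)
$r{\left(t,O \right)} = -10 + t$
$\left(-40 + s r{\left(10,-7 \right)}\right) - 18105 = \left(-40 + \frac{13 \left(-10 + 10\right)}{2}\right) - 18105 = \left(-40 + \frac{13}{2} \cdot 0\right) - 18105 = \left(-40 + 0\right) - 18105 = -40 - 18105 = -18145$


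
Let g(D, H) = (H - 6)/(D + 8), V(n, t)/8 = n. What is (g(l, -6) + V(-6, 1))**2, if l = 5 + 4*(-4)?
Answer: 1936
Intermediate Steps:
V(n, t) = 8*n
l = -11 (l = 5 - 16 = -11)
g(D, H) = (-6 + H)/(8 + D)
(g(l, -6) + V(-6, 1))**2 = ((-6 - 6)/(8 - 11) + 8*(-6))**2 = (-12/(-3) - 48)**2 = (-1/3*(-12) - 48)**2 = (4 - 48)**2 = (-44)**2 = 1936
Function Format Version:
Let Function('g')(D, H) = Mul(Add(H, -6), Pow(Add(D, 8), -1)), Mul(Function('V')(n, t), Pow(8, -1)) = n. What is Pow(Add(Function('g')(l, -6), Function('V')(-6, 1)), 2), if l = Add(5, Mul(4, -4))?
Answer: 1936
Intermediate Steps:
Function('V')(n, t) = Mul(8, n)
l = -11 (l = Add(5, -16) = -11)
Function('g')(D, H) = Mul(Pow(Add(8, D), -1), Add(-6, H)) (Function('g')(D, H) = Mul(Add(-6, H), Pow(Add(8, D), -1)) = Mul(Pow(Add(8, D), -1), Add(-6, H)))
Pow(Add(Function('g')(l, -6), Function('V')(-6, 1)), 2) = Pow(Add(Mul(Pow(Add(8, -11), -1), Add(-6, -6)), Mul(8, -6)), 2) = Pow(Add(Mul(Pow(-3, -1), -12), -48), 2) = Pow(Add(Mul(Rational(-1, 3), -12), -48), 2) = Pow(Add(4, -48), 2) = Pow(-44, 2) = 1936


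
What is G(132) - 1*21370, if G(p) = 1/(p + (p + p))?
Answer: -8462519/396 ≈ -21370.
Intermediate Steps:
G(p) = 1/(3*p) (G(p) = 1/(p + 2*p) = 1/(3*p))
G(132) - 1*21370 = (⅓)/132 - 1*21370 = (⅓)*(1/132) - 21370 = 1/396 - 21370 = -8462519/396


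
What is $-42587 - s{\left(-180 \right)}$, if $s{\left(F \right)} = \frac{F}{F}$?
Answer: $-42588$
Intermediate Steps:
$s{\left(F \right)} = 1$
$-42587 - s{\left(-180 \right)} = -42587 - 1 = -42588$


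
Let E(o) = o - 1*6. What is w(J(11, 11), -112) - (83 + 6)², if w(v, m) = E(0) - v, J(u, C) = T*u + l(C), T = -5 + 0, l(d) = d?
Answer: -7883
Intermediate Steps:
T = -5
E(o) = -6 + o (E(o) = o - 6 = -6 + o)
J(u, C) = C - 5*u (J(u, C) = -5*u + C = C - 5*u)
w(v, m) = -6 - v (w(v, m) = (-6 + 0) - v = -6 - v)
w(J(11, 11), -112) - (83 + 6)² = (-6 - (11 - 5*11)) - (83 + 6)² = (-6 - (11 - 55)) - 1*89² = (-6 - 1*(-44)) - 1*7921 = (-6 + 44) - 7921 = 38 - 7921 = -7883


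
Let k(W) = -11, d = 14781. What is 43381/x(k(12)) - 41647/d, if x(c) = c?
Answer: -641672678/162591 ≈ -3946.5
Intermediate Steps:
43381/x(k(12)) - 41647/d = 43381/(-11) - 41647/14781 = 43381*(-1/11) - 41647*1/14781 = -43381/11 - 41647/14781 = -641672678/162591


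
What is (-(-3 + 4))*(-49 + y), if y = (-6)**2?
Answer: 13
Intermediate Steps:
y = 36
(-(-3 + 4))*(-49 + y) = (-(-3 + 4))*(-49 + 36) = -1*1*(-13) = -1*(-13) = 13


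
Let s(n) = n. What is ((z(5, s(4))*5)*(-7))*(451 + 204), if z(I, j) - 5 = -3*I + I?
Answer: 114625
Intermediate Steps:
z(I, j) = 5 - 2*I (z(I, j) = 5 + (-3*I + I) = 5 - 2*I)
((z(5, s(4))*5)*(-7))*(451 + 204) = (((5 - 2*5)*5)*(-7))*(451 + 204) = (((5 - 10)*5)*(-7))*655 = (-5*5*(-7))*655 = -25*(-7)*655 = 175*655 = 114625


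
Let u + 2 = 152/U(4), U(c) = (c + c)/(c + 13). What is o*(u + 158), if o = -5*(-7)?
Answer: 16765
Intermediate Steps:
U(c) = 2*c/(13 + c) (U(c) = (2*c)/(13 + c) = 2*c/(13 + c))
o = 35
u = 321 (u = -2 + 152/((2*4/(13 + 4))) = -2 + 152/((2*4/17)) = -2 + 152/((2*4*(1/17))) = -2 + 152/(8/17) = -2 + 152*(17/8) = -2 + 323 = 321)
o*(u + 158) = 35*(321 + 158) = 35*479 = 16765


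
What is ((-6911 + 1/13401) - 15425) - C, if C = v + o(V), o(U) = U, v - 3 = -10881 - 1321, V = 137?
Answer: -137681873/13401 ≈ -10274.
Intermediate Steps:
v = -12199 (v = 3 + (-10881 - 1321) = 3 - 12202 = -12199)
C = -12062 (C = -12199 + 137 = -12062)
((-6911 + 1/13401) - 15425) - C = ((-6911 + 1/13401) - 15425) - 1*(-12062) = ((-6911 + 1/13401) - 15425) + 12062 = (-92614310/13401 - 15425) + 12062 = -299324735/13401 + 12062 = -137681873/13401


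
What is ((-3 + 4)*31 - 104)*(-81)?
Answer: 5913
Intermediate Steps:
((-3 + 4)*31 - 104)*(-81) = (1*31 - 104)*(-81) = (31 - 104)*(-81) = -73*(-81) = 5913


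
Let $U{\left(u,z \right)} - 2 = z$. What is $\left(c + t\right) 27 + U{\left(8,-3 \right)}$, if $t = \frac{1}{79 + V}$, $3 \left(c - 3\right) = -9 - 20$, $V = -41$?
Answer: $- \frac{6851}{38} \approx -180.29$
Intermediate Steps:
$U{\left(u,z \right)} = 2 + z$
$c = - \frac{20}{3}$ ($c = 3 + \frac{-9 - 20}{3} = 3 + \frac{1}{3} \left(-29\right) = 3 - \frac{29}{3} = - \frac{20}{3} \approx -6.6667$)
$t = \frac{1}{38}$ ($t = \frac{1}{79 - 41} = \frac{1}{38} \approx 0.026316$)
$\left(c + t\right) 27 + U{\left(8,-3 \right)} = \left(- \frac{20}{3} + \frac{1}{38}\right) 27 + \left(2 - 3\right) = \left(- \frac{757}{114}\right) 27 - 1 = - \frac{6813}{38} - 1 = - \frac{6851}{38}$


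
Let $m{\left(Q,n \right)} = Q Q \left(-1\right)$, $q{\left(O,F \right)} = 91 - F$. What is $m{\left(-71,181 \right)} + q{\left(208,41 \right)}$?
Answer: $-4991$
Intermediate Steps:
$m{\left(Q,n \right)} = - Q^{2}$ ($m{\left(Q,n \right)} = Q^{2} \left(-1\right) = - Q^{2}$)
$m{\left(-71,181 \right)} + q{\left(208,41 \right)} = - \left(-71\right)^{2} + \left(91 - 41\right) = \left(-1\right) 5041 + \left(91 - 41\right) = -5041 + 50 = -4991$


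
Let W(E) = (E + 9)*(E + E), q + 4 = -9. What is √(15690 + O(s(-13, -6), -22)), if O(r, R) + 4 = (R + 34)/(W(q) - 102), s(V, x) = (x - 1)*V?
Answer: 2*√3923 ≈ 125.27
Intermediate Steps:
q = -13 (q = -4 - 9 = -13)
s(V, x) = V*(-1 + x) (s(V, x) = (-1 + x)*V = V*(-1 + x))
W(E) = 2*E*(9 + E) (W(E) = (9 + E)*(2*E) = 2*E*(9 + E))
O(r, R) = 13 + R/2 (O(r, R) = -4 + (R + 34)/(2*(-13)*(9 - 13) - 102) = -4 + (34 + R)/(2*(-13)*(-4) - 102) = -4 + (34 + R)/(104 - 102) = -4 + (34 + R)/2 = -4 + (34 + R)*(½) = -4 + (17 + R/2) = 13 + R/2)
√(15690 + O(s(-13, -6), -22)) = √(15690 + (13 + (½)*(-22))) = √(15690 + (13 - 11)) = √(15690 + 2) = √15692 = 2*√3923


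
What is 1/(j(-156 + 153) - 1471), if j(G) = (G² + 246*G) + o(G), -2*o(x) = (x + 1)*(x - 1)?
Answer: -1/2204 ≈ -0.00045372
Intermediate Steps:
o(x) = -(1 + x)*(-1 + x)/2 (o(x) = -(x + 1)*(x - 1)/2 = -(1 + x)*(-1 + x)/2)
j(G) = ½ + G²/2 + 246*G (j(G) = (G² + 246*G) + (½ - G²/2) = ½ + G²/2 + 246*G)
1/(j(-156 + 153) - 1471) = 1/((½ + (-156 + 153)²/2 + 246*(-156 + 153)) - 1471) = 1/((½ + (½)*(-3)² + 246*(-3)) - 1471) = 1/((½ + (½)*9 - 738) - 1471) = 1/((½ + 9/2 - 738) - 1471) = 1/(-733 - 1471) = 1/(-2204) = -1/2204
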